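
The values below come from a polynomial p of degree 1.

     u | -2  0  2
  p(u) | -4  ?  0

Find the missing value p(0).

The 2 known points determine the degree-1 polynomial uniquely.
Write p(u) = au + b. Substituting each data point gives a linear system:
  -2a + b = -4
  2a + b = 0
Solving the system yields a = 1, b = -2.
So p(u) = u - 2.
Then p(0) = -2.

-2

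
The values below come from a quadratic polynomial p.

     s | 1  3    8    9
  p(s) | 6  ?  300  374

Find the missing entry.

50

The 3 known points determine the degree-2 polynomial uniquely.
Write p(s) = as^2 + bs + c. Substituting each data point gives a linear system:
  a + b + c = 6
  64a + 8b + c = 300
  81a + 9b + c = 374
Solving the system yields a = 4, b = 6, c = -4.
So p(s) = 4s^2 + 6s - 4.
Then p(3) = 50.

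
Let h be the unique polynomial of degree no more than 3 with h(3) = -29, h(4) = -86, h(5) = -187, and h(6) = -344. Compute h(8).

-874

Forward differences of the values at s = 3, 4, 5, 6:
  h  : -29  -86  -187  -344
  Δ  : -57  -101  -157
  Δ^2: -44  -56
  Δ^3: -12
The third differences are constant, confirming degree 3.
Interpolating (Newton forward form) and evaluating at s = 8 gives h(8) = -874.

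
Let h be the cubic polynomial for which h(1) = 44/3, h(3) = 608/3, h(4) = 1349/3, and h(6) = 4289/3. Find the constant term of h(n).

5/3

Write h(n) = an^3 + bn^2 + cn + d. Substituting each data point gives a linear system:
  a + b + c + d = 44/3
  27a + 9b + 3c + d = 608/3
  64a + 16b + 4c + d = 1349/3
  216a + 36b + 6c + d = 4289/3
Solving the system yields a = 6, b = 3, c = 4, d = 5/3.
So h(n) = 6n³ + 3n² + 4n + 5/3.
The constant term is 5/3.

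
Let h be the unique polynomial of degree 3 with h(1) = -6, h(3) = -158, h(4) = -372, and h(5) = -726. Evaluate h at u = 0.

4

Using the Lagrange interpolation formula with nodes 1, 3, 4, 5:
  L_0(u) = (u - 3)(u - 4)(u - 5) / -24
  L_1(u) = (u - 1)(u - 4)(u - 5) / 4
  L_2(u) = (u - 1)(u - 3)(u - 5) / -3
  L_3(u) = (u - 1)(u - 3)(u - 4) / 8
Then h(u) = -6·L_0(u) - 158·L_1(u) - 372·L_2(u) - 726·L_3(u).
Expanding and collecting terms gives h(u) = -6u^3 + 2u^2 - 6u + 4.
Evaluating at u = 0: h(0) = 4.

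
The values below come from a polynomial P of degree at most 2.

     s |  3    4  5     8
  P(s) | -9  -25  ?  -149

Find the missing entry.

The 3 known points determine the degree-2 polynomial uniquely.
Write P(s) = as^2 + bs + c. Substituting each data point gives a linear system:
  9a + 3b + c = -9
  16a + 4b + c = -25
  64a + 8b + c = -149
Solving the system yields a = -3, b = 5, c = 3.
So P(s) = -3s² + 5s + 3.
Then P(5) = -47.

-47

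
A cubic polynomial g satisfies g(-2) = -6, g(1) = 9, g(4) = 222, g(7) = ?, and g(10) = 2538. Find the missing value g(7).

957

The 4 known points determine the degree-3 polynomial uniquely.
Write g(x) = ax^3 + bx^2 + cx + d. Substituting each data point gives a linear system:
  -8a + 4b - 2c + d = -6
  a + b + c + d = 9
  64a + 16b + 4c + d = 222
  1000a + 100b + 10c + d = 2538
Solving the system yields a = 2, b = 5, c = 4, d = -2.
So g(x) = 2x^3 + 5x^2 + 4x - 2.
Then g(7) = 957.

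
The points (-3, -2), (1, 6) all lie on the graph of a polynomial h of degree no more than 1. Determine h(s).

h(s) = 2s + 4

Write h(s) = as + b. Substituting each data point gives a linear system:
  -3a + b = -2
  a + b = 6
Solving the system yields a = 2, b = 4.
So h(s) = 2s + 4.
Check: h(1) = 6. ✓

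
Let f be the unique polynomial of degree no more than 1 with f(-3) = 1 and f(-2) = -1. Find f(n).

f(n) = -2n - 5

Write f(n) = an + b. Substituting each data point gives a linear system:
  -3a + b = 1
  -2a + b = -1
Solving the system yields a = -2, b = -5.
So f(n) = -2n - 5.
Check: f(-3) = 1. ✓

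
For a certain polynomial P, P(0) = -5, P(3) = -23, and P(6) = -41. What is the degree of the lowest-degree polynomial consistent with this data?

Forward differences of the values at n = 0, 3, 6:
  P  : -5  -23  -41
  Δ  : -18  -18
  Δ^2: 0
The first differences are constant (-18) and nonzero, while all higher differences vanish, so the minimal degree is 1.

1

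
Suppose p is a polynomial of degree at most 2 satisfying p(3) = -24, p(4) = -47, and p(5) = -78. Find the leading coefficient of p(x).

Write p(x) = ax^2 + bx + c. Substituting each data point gives a linear system:
  9a + 3b + c = -24
  16a + 4b + c = -47
  25a + 5b + c = -78
Solving the system yields a = -4, b = 5, c = -3.
So p(x) = -4x^2 + 5x - 3.
The leading coefficient is -4.

-4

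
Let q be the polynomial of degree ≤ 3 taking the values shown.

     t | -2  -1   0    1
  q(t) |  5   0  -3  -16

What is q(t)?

Write q(t) = at^3 + bt^2 + ct + d. Substituting each data point gives a linear system:
  -8a + 4b - 2c + d = 5
  -a + b - c + d = 0
  d = -3
  a + b + c + d = -16
Solving the system yields a = -2, b = -5, c = -6, d = -3.
So q(t) = -2t^3 - 5t^2 - 6t - 3.
Check: q(-2) = 5. ✓

q(t) = -2t^3 - 5t^2 - 6t - 3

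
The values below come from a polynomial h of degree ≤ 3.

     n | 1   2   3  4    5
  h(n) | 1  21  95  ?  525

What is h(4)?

253

On equispaced nodes a degree-3 polynomial has vanishing fourth forward difference, so
  h(1) - 4·h(2) + 6·h(3) - 4·h(4) + h(5) = 0.
Substituting the known values and solving for h(4):
  -4·h(4) = -1012
  h(4) = 253.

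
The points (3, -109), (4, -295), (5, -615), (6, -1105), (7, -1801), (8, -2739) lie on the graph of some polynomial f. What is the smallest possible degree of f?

3

Forward differences of the values at u = 3, 4, 5, 6, 7, 8:
  f  : -109  -295  -615  -1105  -1801  -2739
  Δ  : -186  -320  -490  -696  -938
  Δ^2: -134  -170  -206  -242
  Δ^3: -36  -36  -36
  Δ^4: 0  0
  Δ^5: 0
The third differences are constant (-36) and nonzero, while all higher differences vanish, so the minimal degree is 3.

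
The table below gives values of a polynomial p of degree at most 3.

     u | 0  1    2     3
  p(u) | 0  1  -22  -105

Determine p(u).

Using the Lagrange interpolation formula with nodes 0, 1, 2, 3:
  L_0(u) = (u - 1)(u - 2)(u - 3) / -6
  L_1(u) = u(u - 2)(u - 3) / 2
  L_2(u) = u(u - 1)(u - 3) / -2
  L_3(u) = u(u - 1)(u - 2) / 6
Then p(u) = 0·L_0(u) + 1·L_1(u) - 22·L_2(u) - 105·L_3(u).
Expanding and collecting terms gives p(u) = -6u^3 + 6u^2 + u.
Check: p(0) = 0. ✓

p(u) = -6u^3 + 6u^2 + u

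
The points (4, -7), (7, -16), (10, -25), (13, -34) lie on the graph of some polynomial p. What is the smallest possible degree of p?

Forward differences of the values at u = 4, 7, 10, 13:
  p  : -7  -16  -25  -34
  Δ  : -9  -9  -9
  Δ^2: 0  0
  Δ^3: 0
The first differences are constant (-9) and nonzero, while all higher differences vanish, so the minimal degree is 1.

1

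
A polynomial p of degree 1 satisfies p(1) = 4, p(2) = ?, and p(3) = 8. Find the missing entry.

6

On equispaced nodes a degree-1 polynomial has vanishing second forward difference, so
  p(1) - 2·p(2) + p(3) = 0.
Substituting the known values and solving for p(2):
  -2·p(2) = -12
  p(2) = 6.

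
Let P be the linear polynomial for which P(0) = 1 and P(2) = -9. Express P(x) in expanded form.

P(x) = -5x + 1

Write P(x) = ax + b. Substituting each data point gives a linear system:
  b = 1
  2a + b = -9
Solving the system yields a = -5, b = 1.
So P(x) = -5x + 1.
Check: P(0) = 1. ✓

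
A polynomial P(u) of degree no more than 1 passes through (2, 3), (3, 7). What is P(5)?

Using the Lagrange interpolation formula with nodes 2, 3:
  L_0(u) = (u - 3) / -1
  L_1(u) = (u - 2) / 1
Then P(u) = 3·L_0(u) + 7·L_1(u).
Expanding and collecting terms gives P(u) = 4u - 5.
Evaluating at u = 5: P(5) = 15.

15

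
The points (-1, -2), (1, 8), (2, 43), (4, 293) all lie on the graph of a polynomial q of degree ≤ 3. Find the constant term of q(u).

1

Write q(u) = au^3 + bu^2 + cu + d. Substituting each data point gives a linear system:
  -a + b - c + d = -2
  a + b + c + d = 8
  8a + 4b + 2c + d = 43
  64a + 16b + 4c + d = 293
Solving the system yields a = 4, b = 2, c = 1, d = 1.
So q(u) = 4u³ + 2u² + u + 1.
The constant term is 1.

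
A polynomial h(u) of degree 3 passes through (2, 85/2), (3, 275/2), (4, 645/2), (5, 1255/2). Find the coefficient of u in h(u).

Write h(u) = au^3 + bu^2 + cu + d. Substituting each data point gives a linear system:
  8a + 4b + 2c + d = 85/2
  27a + 9b + 3c + d = 275/2
  64a + 16b + 4c + d = 645/2
  125a + 25b + 5c + d = 1255/2
Solving the system yields a = 5, b = 0, c = 0, d = 5/2.
So h(u) = 5u³ + 5/2.
The coefficient of u is 0.

0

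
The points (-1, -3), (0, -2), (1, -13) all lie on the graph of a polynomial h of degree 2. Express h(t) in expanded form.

Write h(t) = at^2 + bt + c. Substituting each data point gives a linear system:
  a - b + c = -3
  c = -2
  a + b + c = -13
Solving the system yields a = -6, b = -5, c = -2.
So h(t) = -6t^2 - 5t - 2.
Check: h(-1) = -3. ✓

h(t) = -6t^2 - 5t - 2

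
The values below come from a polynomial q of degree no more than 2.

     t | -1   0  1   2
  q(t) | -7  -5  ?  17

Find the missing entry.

3

The 3 known points determine the degree-2 polynomial uniquely.
Write q(t) = at^2 + bt + c. Substituting each data point gives a linear system:
  a - b + c = -7
  c = -5
  4a + 2b + c = 17
Solving the system yields a = 3, b = 5, c = -5.
So q(t) = 3t^2 + 5t - 5.
Then q(1) = 3.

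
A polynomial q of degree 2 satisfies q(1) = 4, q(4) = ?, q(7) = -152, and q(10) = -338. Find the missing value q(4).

The 3 known points determine the degree-2 polynomial uniquely.
Write q(u) = au^2 + bu + c. Substituting each data point gives a linear system:
  a + b + c = 4
  49a + 7b + c = -152
  100a + 10b + c = -338
Solving the system yields a = -4, b = 6, c = 2.
So q(u) = -4u^2 + 6u + 2.
Then q(4) = -38.

-38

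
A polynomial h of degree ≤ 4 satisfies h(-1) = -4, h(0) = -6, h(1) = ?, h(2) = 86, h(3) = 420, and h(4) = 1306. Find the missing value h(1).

4

The 5 known points determine the degree-4 polynomial uniquely.
Write h(x) = ax^4 + bx^3 + cx^2 + dx + e. Substituting each data point gives a linear system:
  a - b + c - d + e = -4
  e = -6
  16a + 8b + 4c + 2d + e = 86
  81a + 27b + 9c + 3d + e = 420
  256a + 64b + 16c + 4d + e = 1306
Solving the system yields a = 5, b = 0, c = 1, d = 4, e = -6.
So h(x) = 5x^4 + x^2 + 4x - 6.
Then h(1) = 4.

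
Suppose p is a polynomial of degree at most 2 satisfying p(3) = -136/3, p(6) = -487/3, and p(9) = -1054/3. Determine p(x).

p(x) = -4x^2 - 3x - 1/3

Using the Lagrange interpolation formula with nodes 3, 6, 9:
  L_0(x) = (x - 6)(x - 9) / 18
  L_1(x) = (x - 3)(x - 9) / -9
  L_2(x) = (x - 3)(x - 6) / 18
Then p(x) = -136/3·L_0(x) - 487/3·L_1(x) - 1054/3·L_2(x).
Expanding and collecting terms gives p(x) = -4x² - 3x - 1/3.
Check: p(3) = -136/3. ✓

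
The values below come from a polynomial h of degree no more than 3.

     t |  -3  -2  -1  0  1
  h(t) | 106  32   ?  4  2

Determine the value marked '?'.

6

On equispaced nodes a degree-3 polynomial has vanishing fourth forward difference, so
  h(-3) - 4·h(-2) + 6·h(-1) - 4·h(0) + h(1) = 0.
Substituting the known values and solving for h(-1):
  6·h(-1) = 36
  h(-1) = 6.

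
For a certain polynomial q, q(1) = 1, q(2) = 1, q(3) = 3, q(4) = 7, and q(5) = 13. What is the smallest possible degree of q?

Forward differences of the values at u = 1, 2, 3, 4, 5:
  q  : 1  1  3  7  13
  Δ  : 0  2  4  6
  Δ^2: 2  2  2
  Δ^3: 0  0
  Δ^4: 0
The second differences are constant (2) and nonzero, while all higher differences vanish, so the minimal degree is 2.

2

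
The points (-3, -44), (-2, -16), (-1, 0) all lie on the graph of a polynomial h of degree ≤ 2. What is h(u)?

h(u) = -6u^2 - 2u + 4

Using the Lagrange interpolation formula with nodes -3, -2, -1:
  L_0(u) = (u + 2)(u + 1) / 2
  L_1(u) = (u + 3)(u + 1) / -1
  L_2(u) = (u + 3)(u + 2) / 2
Then h(u) = -44·L_0(u) - 16·L_1(u) + 0·L_2(u).
Expanding and collecting terms gives h(u) = -6u² - 2u + 4.
Check: h(-3) = -44. ✓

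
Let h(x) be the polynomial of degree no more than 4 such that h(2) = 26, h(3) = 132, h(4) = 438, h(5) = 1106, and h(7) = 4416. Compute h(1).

6

Using the Lagrange interpolation formula with nodes 2, 3, 4, 5, 7:
  L_0(x) = (x - 3)(x - 4)(x - 5)(x - 7) / 30
  L_1(x) = (x - 2)(x - 4)(x - 5)(x - 7) / -8
  L_2(x) = (x - 2)(x - 3)(x - 5)(x - 7) / 6
  L_3(x) = (x - 2)(x - 3)(x - 4)(x - 7) / -12
  L_4(x) = (x - 2)(x - 3)(x - 4)(x - 5) / 120
Then h(x) = 26·L_0(x) + 132·L_1(x) + 438·L_2(x) + 1106·L_3(x) + 4416·L_4(x).
Expanding and collecting terms gives h(x) = 2x^4 - x^3 - x^2 + 6.
Evaluating at x = 1: h(1) = 6.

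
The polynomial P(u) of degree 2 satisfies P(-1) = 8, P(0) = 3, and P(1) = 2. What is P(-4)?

Forward differences of the values at u = -1, 0, 1:
  P  : 8  3  2
  Δ  : -5  -1
  Δ^2: 4
The second differences are constant, confirming degree 2.
Interpolating (Newton forward form) and evaluating at u = -4 gives P(-4) = 47.

47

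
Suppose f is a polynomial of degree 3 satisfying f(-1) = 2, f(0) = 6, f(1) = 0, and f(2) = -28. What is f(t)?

Using the Lagrange interpolation formula with nodes -1, 0, 1, 2:
  L_0(t) = t(t - 1)(t - 2) / -6
  L_1(t) = (t + 1)(t - 1)(t - 2) / 2
  L_2(t) = (t + 1)t(t - 2) / -2
  L_3(t) = (t + 1)t(t - 1) / 6
Then f(t) = 2·L_0(t) + 6·L_1(t) + 0·L_2(t) - 28·L_3(t).
Expanding and collecting terms gives f(t) = -2t^3 - 5t^2 + t + 6.
Check: f(0) = 6. ✓

f(t) = -2t^3 - 5t^2 + t + 6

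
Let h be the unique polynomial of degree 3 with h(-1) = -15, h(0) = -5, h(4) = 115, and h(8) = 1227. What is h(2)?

3

Using the Lagrange interpolation formula with nodes -1, 0, 4, 8:
  L_0(n) = n(n - 4)(n - 8) / -45
  L_1(n) = (n + 1)(n - 4)(n - 8) / 32
  L_2(n) = (n + 1)n(n - 8) / -80
  L_3(n) = (n + 1)n(n - 4) / 288
Then h(n) = -15·L_0(n) - 5·L_1(n) + 115·L_2(n) + 1227·L_3(n).
Expanding and collecting terms gives h(n) = 3n^3 - 5n^2 + 2n - 5.
Evaluating at n = 2: h(2) = 3.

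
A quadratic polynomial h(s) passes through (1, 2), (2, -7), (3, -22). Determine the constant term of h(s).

Write h(s) = as^2 + bs + c. Substituting each data point gives a linear system:
  a + b + c = 2
  4a + 2b + c = -7
  9a + 3b + c = -22
Solving the system yields a = -3, b = 0, c = 5.
So h(s) = -3s² + 5.
The constant term is 5.

5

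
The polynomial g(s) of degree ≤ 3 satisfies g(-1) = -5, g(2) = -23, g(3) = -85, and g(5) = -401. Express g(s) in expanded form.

Write g(s) = as^3 + bs^2 + cs + d. Substituting each data point gives a linear system:
  -a + b - c + d = -5
  8a + 4b + 2c + d = -23
  27a + 9b + 3c + d = -85
  125a + 25b + 5c + d = -401
Solving the system yields a = -3, b = -2, c = 5, d = -1.
So g(s) = -3s³ - 2s² + 5s - 1.
Check: g(2) = -23. ✓

g(s) = -3s^3 - 2s^2 + 5s - 1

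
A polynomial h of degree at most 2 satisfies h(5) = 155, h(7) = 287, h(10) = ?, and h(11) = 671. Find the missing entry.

560

The 3 known points determine the degree-2 polynomial uniquely.
Write h(x) = ax^2 + bx + c. Substituting each data point gives a linear system:
  25a + 5b + c = 155
  49a + 7b + c = 287
  121a + 11b + c = 671
Solving the system yields a = 5, b = 6, c = 0.
So h(x) = 5x^2 + 6x.
Then h(10) = 560.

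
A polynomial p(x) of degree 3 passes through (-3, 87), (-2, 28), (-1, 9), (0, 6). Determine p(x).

Write p(x) = ax^3 + bx^2 + cx + d. Substituting each data point gives a linear system:
  -27a + 9b - 3c + d = 87
  -8a + 4b - 2c + d = 28
  -a + b - c + d = 9
  d = 6
Solving the system yields a = -4, b = -4, c = -3, d = 6.
So p(x) = -4x^3 - 4x^2 - 3x + 6.
Check: p(0) = 6. ✓

p(x) = -4x^3 - 4x^2 - 3x + 6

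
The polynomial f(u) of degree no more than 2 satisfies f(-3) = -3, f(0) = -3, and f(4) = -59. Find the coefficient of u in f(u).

-6

Write f(u) = au^2 + bu + c. Substituting each data point gives a linear system:
  9a - 3b + c = -3
  c = -3
  16a + 4b + c = -59
Solving the system yields a = -2, b = -6, c = -3.
So f(u) = -2u² - 6u - 3.
The coefficient of u is -6.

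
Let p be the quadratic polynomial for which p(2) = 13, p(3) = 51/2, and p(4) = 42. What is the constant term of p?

Write p(x) = ax^2 + bx + c. Substituting each data point gives a linear system:
  4a + 2b + c = 13
  9a + 3b + c = 51/2
  16a + 4b + c = 42
Solving the system yields a = 2, b = 5/2, c = 0.
So p(x) = 2x^2 + (5/2)x.
The constant term is 0.

0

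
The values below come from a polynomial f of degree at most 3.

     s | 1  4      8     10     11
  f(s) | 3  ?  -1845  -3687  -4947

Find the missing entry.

-201

The 4 known points determine the degree-3 polynomial uniquely.
Write f(s) = as^3 + bs^2 + cs + d. Substituting each data point gives a linear system:
  a + b + c + d = 3
  512a + 64b + 8c + d = -1845
  1000a + 100b + 10c + d = -3687
  1331a + 121b + 11c + d = -4947
Solving the system yields a = -4, b = 3, c = 1, d = 3.
So f(s) = -4s³ + 3s² + s + 3.
Then f(4) = -201.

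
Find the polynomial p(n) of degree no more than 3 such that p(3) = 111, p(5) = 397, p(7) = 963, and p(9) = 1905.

Using the Lagrange interpolation formula with nodes 3, 5, 7, 9:
  L_0(n) = (n - 5)(n - 7)(n - 9) / -48
  L_1(n) = (n - 3)(n - 7)(n - 9) / 16
  L_2(n) = (n - 3)(n - 5)(n - 9) / -16
  L_3(n) = (n - 3)(n - 5)(n - 7) / 48
Then p(n) = 111·L_0(n) + 397·L_1(n) + 963·L_2(n) + 1905·L_3(n).
Expanding and collecting terms gives p(n) = 2n^3 + 5n^2 + 5n - 3.
Check: p(7) = 963. ✓

p(n) = 2n^3 + 5n^2 + 5n - 3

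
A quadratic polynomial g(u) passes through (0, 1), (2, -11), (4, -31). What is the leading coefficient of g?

-1

Write g(u) = au^2 + bu + c. Substituting each data point gives a linear system:
  c = 1
  4a + 2b + c = -11
  16a + 4b + c = -31
Solving the system yields a = -1, b = -4, c = 1.
So g(u) = -u^2 - 4u + 1.
The leading coefficient is -1.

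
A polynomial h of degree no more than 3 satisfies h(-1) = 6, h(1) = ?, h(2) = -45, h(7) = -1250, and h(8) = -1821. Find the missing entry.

The 4 known points determine the degree-3 polynomial uniquely.
Write h(t) = at^3 + bt^2 + ct + d. Substituting each data point gives a linear system:
  -a + b - c + d = 6
  8a + 4b + 2c + d = -45
  343a + 49b + 7c + d = -1250
  512a + 64b + 8c + d = -1821
Solving the system yields a = -3, b = -4, c = -4, d = 3.
So h(t) = -3t³ - 4t² - 4t + 3.
Then h(1) = -8.

-8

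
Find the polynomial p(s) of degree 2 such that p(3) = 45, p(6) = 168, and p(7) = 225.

p(s) = 4s^2 + 5s - 6

Write p(s) = as^2 + bs + c. Substituting each data point gives a linear system:
  9a + 3b + c = 45
  36a + 6b + c = 168
  49a + 7b + c = 225
Solving the system yields a = 4, b = 5, c = -6.
So p(s) = 4s^2 + 5s - 6.
Check: p(6) = 168. ✓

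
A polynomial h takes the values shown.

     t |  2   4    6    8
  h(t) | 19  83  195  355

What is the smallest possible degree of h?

Forward differences of the values at t = 2, 4, 6, 8:
  h  : 19  83  195  355
  Δ  : 64  112  160
  Δ^2: 48  48
  Δ^3: 0
The second differences are constant (48) and nonzero, while all higher differences vanish, so the minimal degree is 2.

2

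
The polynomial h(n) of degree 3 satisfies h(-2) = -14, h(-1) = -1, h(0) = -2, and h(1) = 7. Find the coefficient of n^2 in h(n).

5

Write h(n) = an^3 + bn^2 + cn + d. Substituting each data point gives a linear system:
  -8a + 4b - 2c + d = -14
  -a + b - c + d = -1
  d = -2
  a + b + c + d = 7
Solving the system yields a = 4, b = 5, c = 0, d = -2.
So h(n) = 4n³ + 5n² - 2.
The coefficient of n^2 is 5.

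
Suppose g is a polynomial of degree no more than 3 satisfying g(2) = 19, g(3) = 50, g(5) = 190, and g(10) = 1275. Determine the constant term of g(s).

Write g(s) = as^3 + bs^2 + cs + d. Substituting each data point gives a linear system:
  8a + 4b + 2c + d = 19
  27a + 9b + 3c + d = 50
  125a + 25b + 5c + d = 190
  1000a + 100b + 10c + d = 1275
Solving the system yields a = 1, b = 3, c = -3, d = 5.
So g(s) = s^3 + 3s^2 - 3s + 5.
The constant term is 5.

5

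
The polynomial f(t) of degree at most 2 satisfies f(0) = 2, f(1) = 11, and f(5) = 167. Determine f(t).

Write f(t) = at^2 + bt + c. Substituting each data point gives a linear system:
  c = 2
  a + b + c = 11
  25a + 5b + c = 167
Solving the system yields a = 6, b = 3, c = 2.
So f(t) = 6t^2 + 3t + 2.
Check: f(0) = 2. ✓

f(t) = 6t^2 + 3t + 2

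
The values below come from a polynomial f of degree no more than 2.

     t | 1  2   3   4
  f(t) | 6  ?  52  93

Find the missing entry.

23

The 3 known points determine the degree-2 polynomial uniquely.
Write f(t) = at^2 + bt + c. Substituting each data point gives a linear system:
  a + b + c = 6
  9a + 3b + c = 52
  16a + 4b + c = 93
Solving the system yields a = 6, b = -1, c = 1.
So f(t) = 6t^2 - t + 1.
Then f(2) = 23.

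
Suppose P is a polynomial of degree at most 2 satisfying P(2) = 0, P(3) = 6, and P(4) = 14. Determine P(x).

Write P(x) = ax^2 + bx + c. Substituting each data point gives a linear system:
  4a + 2b + c = 0
  9a + 3b + c = 6
  16a + 4b + c = 14
Solving the system yields a = 1, b = 1, c = -6.
So P(x) = x² + x - 6.
Check: P(2) = 0. ✓

P(x) = x^2 + x - 6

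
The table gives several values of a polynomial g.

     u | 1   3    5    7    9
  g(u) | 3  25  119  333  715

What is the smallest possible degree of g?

3

Forward differences of the values at u = 1, 3, 5, 7, 9:
  g  : 3  25  119  333  715
  Δ  : 22  94  214  382
  Δ^2: 72  120  168
  Δ^3: 48  48
  Δ^4: 0
The third differences are constant (48) and nonzero, while all higher differences vanish, so the minimal degree is 3.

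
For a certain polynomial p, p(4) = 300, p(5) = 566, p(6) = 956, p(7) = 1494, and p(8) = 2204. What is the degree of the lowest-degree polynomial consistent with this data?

3

Forward differences of the values at u = 4, 5, 6, 7, 8:
  p  : 300  566  956  1494  2204
  Δ  : 266  390  538  710
  Δ^2: 124  148  172
  Δ^3: 24  24
  Δ^4: 0
The third differences are constant (24) and nonzero, while all higher differences vanish, so the minimal degree is 3.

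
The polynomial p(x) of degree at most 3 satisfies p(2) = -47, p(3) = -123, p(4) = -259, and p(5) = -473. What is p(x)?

p(x) = -3x^3 - 3x^2 - 4x - 3

Write p(x) = ax^3 + bx^2 + cx + d. Substituting each data point gives a linear system:
  8a + 4b + 2c + d = -47
  27a + 9b + 3c + d = -123
  64a + 16b + 4c + d = -259
  125a + 25b + 5c + d = -473
Solving the system yields a = -3, b = -3, c = -4, d = -3.
So p(x) = -3x^3 - 3x^2 - 4x - 3.
Check: p(4) = -259. ✓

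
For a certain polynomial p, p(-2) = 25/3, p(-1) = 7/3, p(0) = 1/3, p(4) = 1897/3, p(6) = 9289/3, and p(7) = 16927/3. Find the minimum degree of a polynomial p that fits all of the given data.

4

Divided differences on the nodes -2, -1, 0, 4, 6, 7:
  order 0: 25/3  7/3  1/3  1897/3  9289/3  16927/3
  order 1: -6  -2  158  1232  2546
  order 2: 2  32  179  438
  order 3: 5  21  37
  order 4: 2  2
  order 5: 0
The order-4 divided differences are all 2 (nonzero) and every higher order vanishes, so the data lies on a polynomial of degree exactly 4.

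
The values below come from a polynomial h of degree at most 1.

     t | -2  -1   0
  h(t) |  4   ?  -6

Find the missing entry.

On equispaced nodes a degree-1 polynomial has vanishing second forward difference, so
  h(-2) - 2·h(-1) + h(0) = 0.
Substituting the known values and solving for h(-1):
  -2·h(-1) = 2
  h(-1) = -1.

-1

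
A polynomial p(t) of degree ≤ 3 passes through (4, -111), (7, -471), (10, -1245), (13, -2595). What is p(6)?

-313

Forward differences of the values at t = 4, 7, 10, 13:
  p  : -111  -471  -1245  -2595
  Δ  : -360  -774  -1350
  Δ^2: -414  -576
  Δ^3: -162
The third differences are constant, confirming degree 3.
Interpolating (Newton forward form) and evaluating at t = 6 gives p(6) = -313.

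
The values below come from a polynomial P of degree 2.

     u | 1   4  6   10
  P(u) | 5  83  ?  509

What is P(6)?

The 3 known points determine the degree-2 polynomial uniquely.
Write P(u) = au^2 + bu + c. Substituting each data point gives a linear system:
  a + b + c = 5
  16a + 4b + c = 83
  100a + 10b + c = 509
Solving the system yields a = 5, b = 1, c = -1.
So P(u) = 5u² + u - 1.
Then P(6) = 185.

185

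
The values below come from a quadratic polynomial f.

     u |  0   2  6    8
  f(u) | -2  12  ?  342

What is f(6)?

The 3 known points determine the degree-2 polynomial uniquely.
Write f(u) = au^2 + bu + c. Substituting each data point gives a linear system:
  c = -2
  4a + 2b + c = 12
  64a + 8b + c = 342
Solving the system yields a = 6, b = -5, c = -2.
So f(u) = 6u² - 5u - 2.
Then f(6) = 184.

184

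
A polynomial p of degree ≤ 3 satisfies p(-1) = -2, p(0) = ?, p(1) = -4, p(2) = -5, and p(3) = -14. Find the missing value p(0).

-5

On equispaced nodes a degree-3 polynomial has vanishing fourth forward difference, so
  p(-1) - 4·p(0) + 6·p(1) - 4·p(2) + p(3) = 0.
Substituting the known values and solving for p(0):
  -4·p(0) = 20
  p(0) = -5.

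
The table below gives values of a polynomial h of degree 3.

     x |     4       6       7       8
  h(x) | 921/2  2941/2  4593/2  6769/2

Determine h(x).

Write h(x) = ax^3 + bx^2 + cx + d. Substituting each data point gives a linear system:
  64a + 16b + 4c + d = 921/2
  216a + 36b + 6c + d = 2941/2
  343a + 49b + 7c + d = 4593/2
  512a + 64b + 8c + d = 6769/2
Solving the system yields a = 6, b = 5, c = -1, d = 1/2.
So h(x) = 6x^3 + 5x^2 - x + 1/2.
Check: h(7) = 4593/2. ✓

h(x) = 6x^3 + 5x^2 - x + 1/2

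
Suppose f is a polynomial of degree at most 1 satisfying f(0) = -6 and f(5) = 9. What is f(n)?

Using the Lagrange interpolation formula with nodes 0, 5:
  L_0(n) = (n - 5) / -5
  L_1(n) = n / 5
Then f(n) = -6·L_0(n) + 9·L_1(n).
Expanding and collecting terms gives f(n) = 3n - 6.
Check: f(5) = 9. ✓

f(n) = 3n - 6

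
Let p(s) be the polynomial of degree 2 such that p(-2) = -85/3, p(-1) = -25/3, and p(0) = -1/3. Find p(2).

Forward differences of the values at s = -2, -1, 0:
  p  : -85/3  -25/3  -1/3
  Δ  : 20  8
  Δ^2: -12
The second differences are constant, confirming degree 2.
Interpolating (Newton forward form) and evaluating at s = 2 gives p(2) = -61/3.

-61/3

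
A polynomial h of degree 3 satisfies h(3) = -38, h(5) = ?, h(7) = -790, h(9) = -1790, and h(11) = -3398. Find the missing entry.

-254

On equispaced nodes a degree-3 polynomial has vanishing fourth forward difference, so
  h(3) - 4·h(5) + 6·h(7) - 4·h(9) + h(11) = 0.
Substituting the known values and solving for h(5):
  -4·h(5) = 1016
  h(5) = -254.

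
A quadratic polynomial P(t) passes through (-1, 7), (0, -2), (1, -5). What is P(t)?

P(t) = 3t^2 - 6t - 2

Write P(t) = at^2 + bt + c. Substituting each data point gives a linear system:
  a - b + c = 7
  c = -2
  a + b + c = -5
Solving the system yields a = 3, b = -6, c = -2.
So P(t) = 3t² - 6t - 2.
Check: P(1) = -5. ✓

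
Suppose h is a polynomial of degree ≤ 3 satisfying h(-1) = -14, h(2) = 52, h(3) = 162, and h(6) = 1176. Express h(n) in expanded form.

h(n) = 5n^3 + 2n^2 + 5n - 6

Using the Lagrange interpolation formula with nodes -1, 2, 3, 6:
  L_0(n) = (n - 2)(n - 3)(n - 6) / -84
  L_1(n) = (n + 1)(n - 3)(n - 6) / 12
  L_2(n) = (n + 1)(n - 2)(n - 6) / -12
  L_3(n) = (n + 1)(n - 2)(n - 3) / 84
Then h(n) = -14·L_0(n) + 52·L_1(n) + 162·L_2(n) + 1176·L_3(n).
Expanding and collecting terms gives h(n) = 5n^3 + 2n^2 + 5n - 6.
Check: h(3) = 162. ✓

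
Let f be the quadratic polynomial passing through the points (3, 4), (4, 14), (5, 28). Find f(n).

Write f(n) = an^2 + bn + c. Substituting each data point gives a linear system:
  9a + 3b + c = 4
  16a + 4b + c = 14
  25a + 5b + c = 28
Solving the system yields a = 2, b = -4, c = -2.
So f(n) = 2n^2 - 4n - 2.
Check: f(3) = 4. ✓

f(n) = 2n^2 - 4n - 2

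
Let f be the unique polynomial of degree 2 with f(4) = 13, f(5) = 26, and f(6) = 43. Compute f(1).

Write f(s) = as^2 + bs + c. Substituting each data point gives a linear system:
  16a + 4b + c = 13
  25a + 5b + c = 26
  36a + 6b + c = 43
Solving the system yields a = 2, b = -5, c = 1.
So f(s) = 2s² - 5s + 1.
Then f(1) = -2.

-2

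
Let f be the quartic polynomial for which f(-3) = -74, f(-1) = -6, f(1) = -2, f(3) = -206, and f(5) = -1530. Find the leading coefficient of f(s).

Write f(s) = as^4 + bs^3 + cs^2 + ds + e. Substituting each data point gives a linear system:
  81a - 27b + 9c - 3d + e = -74
  a - b + c - d + e = -6
  a + b + c + d + e = -2
  81a + 27b + 9c + 3d + e = -206
  625a + 125b + 25c + 5d + e = -1530
Solving the system yields a = -2, b = -3, c = 3, d = 5, e = -5.
So f(s) = -2s^4 - 3s^3 + 3s^2 + 5s - 5.
The leading coefficient is -2.

-2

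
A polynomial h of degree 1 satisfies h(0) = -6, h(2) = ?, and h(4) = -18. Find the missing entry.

On equispaced nodes a degree-1 polynomial has vanishing second forward difference, so
  h(0) - 2·h(2) + h(4) = 0.
Substituting the known values and solving for h(2):
  -2·h(2) = 24
  h(2) = -12.

-12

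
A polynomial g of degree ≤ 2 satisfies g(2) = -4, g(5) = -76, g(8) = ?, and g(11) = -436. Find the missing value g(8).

On equispaced nodes a degree-2 polynomial has vanishing third forward difference, so
  - g(2) + 3·g(5) - 3·g(8) + g(11) = 0.
Substituting the known values and solving for g(8):
  -3·g(8) = 660
  g(8) = -220.

-220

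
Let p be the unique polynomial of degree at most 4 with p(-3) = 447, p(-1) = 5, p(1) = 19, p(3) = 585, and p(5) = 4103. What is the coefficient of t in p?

Write p(t) = at^4 + bt^3 + ct^2 + dt + e. Substituting each data point gives a linear system:
  81a - 27b + 9c - 3d + e = 447
  a - b + c - d + e = 5
  a + b + c + d + e = 19
  81a + 27b + 9c + 3d + e = 585
  625a + 125b + 25c + 5d + e = 4103
Solving the system yields a = 6, b = 2, c = 3, d = 5, e = 3.
So p(t) = 6t^4 + 2t^3 + 3t^2 + 5t + 3.
The coefficient of t is 5.

5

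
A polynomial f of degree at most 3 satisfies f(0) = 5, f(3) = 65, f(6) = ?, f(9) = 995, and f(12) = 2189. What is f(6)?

341

On equispaced nodes a degree-3 polynomial has vanishing fourth forward difference, so
  f(0) - 4·f(3) + 6·f(6) - 4·f(9) + f(12) = 0.
Substituting the known values and solving for f(6):
  6·f(6) = 2046
  f(6) = 341.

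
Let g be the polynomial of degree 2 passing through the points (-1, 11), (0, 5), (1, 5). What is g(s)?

Using the Lagrange interpolation formula with nodes -1, 0, 1:
  L_0(s) = s(s - 1) / 2
  L_1(s) = (s + 1)(s - 1) / -1
  L_2(s) = (s + 1)s / 2
Then g(s) = 11·L_0(s) + 5·L_1(s) + 5·L_2(s).
Expanding and collecting terms gives g(s) = 3s^2 - 3s + 5.
Check: g(1) = 5. ✓

g(s) = 3s^2 - 3s + 5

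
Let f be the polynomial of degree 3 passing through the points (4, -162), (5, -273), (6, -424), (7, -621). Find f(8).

Write f(u) = au^3 + bu^2 + cu + d. Substituting each data point gives a linear system:
  64a + 16b + 4c + d = -162
  125a + 25b + 5c + d = -273
  216a + 36b + 6c + d = -424
  343a + 49b + 7c + d = -621
Solving the system yields a = -1, b = -5, c = -5, d = 2.
So f(u) = -u^3 - 5u^2 - 5u + 2.
Then f(8) = -870.

-870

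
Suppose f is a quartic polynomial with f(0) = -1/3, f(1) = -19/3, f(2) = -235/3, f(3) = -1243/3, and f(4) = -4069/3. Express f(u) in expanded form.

f(u) = -6u^4 + 3u^3 - 3u - 1/3

Write f(u) = au^4 + bu^3 + cu^2 + du + e. Substituting each data point gives a linear system:
  e = -1/3
  a + b + c + d + e = -19/3
  16a + 8b + 4c + 2d + e = -235/3
  81a + 27b + 9c + 3d + e = -1243/3
  256a + 64b + 16c + 4d + e = -4069/3
Solving the system yields a = -6, b = 3, c = 0, d = -3, e = -1/3.
So f(u) = -6u^4 + 3u^3 - 3u - 1/3.
Check: f(4) = -4069/3. ✓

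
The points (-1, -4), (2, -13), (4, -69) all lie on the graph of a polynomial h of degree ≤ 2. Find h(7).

-228

Using the Lagrange interpolation formula with nodes -1, 2, 4:
  L_0(x) = (x - 2)(x - 4) / 15
  L_1(x) = (x + 1)(x - 4) / -6
  L_2(x) = (x + 1)(x - 2) / 10
Then h(x) = -4·L_0(x) - 13·L_1(x) - 69·L_2(x).
Expanding and collecting terms gives h(x) = -5x^2 + 2x + 3.
Evaluating at x = 7: h(7) = -228.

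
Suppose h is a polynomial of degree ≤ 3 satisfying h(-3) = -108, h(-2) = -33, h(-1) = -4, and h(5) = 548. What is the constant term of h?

Write h(x) = ax^3 + bx^2 + cx + d. Substituting each data point gives a linear system:
  -27a + 9b - 3c + d = -108
  -8a + 4b - 2c + d = -33
  -a + b - c + d = -4
  125a + 25b + 5c + d = 548
Solving the system yields a = 4, b = 1, c = 4, d = 3.
So h(x) = 4x^3 + x^2 + 4x + 3.
The constant term is 3.

3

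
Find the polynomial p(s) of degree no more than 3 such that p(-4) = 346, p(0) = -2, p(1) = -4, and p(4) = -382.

p(s) = -6s^3 - s^2 + 5s - 2

Write p(s) = as^3 + bs^2 + cs + d. Substituting each data point gives a linear system:
  -64a + 16b - 4c + d = 346
  d = -2
  a + b + c + d = -4
  64a + 16b + 4c + d = -382
Solving the system yields a = -6, b = -1, c = 5, d = -2.
So p(s) = -6s^3 - s^2 + 5s - 2.
Check: p(4) = -382. ✓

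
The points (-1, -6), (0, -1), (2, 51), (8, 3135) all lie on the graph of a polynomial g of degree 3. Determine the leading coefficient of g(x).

6

Write g(x) = ax^3 + bx^2 + cx + d. Substituting each data point gives a linear system:
  -a + b - c + d = -6
  d = -1
  8a + 4b + 2c + d = 51
  512a + 64b + 8c + d = 3135
Solving the system yields a = 6, b = 1, c = 0, d = -1.
So g(x) = 6x^3 + x^2 - 1.
The leading coefficient is 6.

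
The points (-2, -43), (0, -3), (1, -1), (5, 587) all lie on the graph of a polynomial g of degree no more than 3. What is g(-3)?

-141

Write g(s) = as^3 + bs^2 + cs + d. Substituting each data point gives a linear system:
  -8a + 4b - 2c + d = -43
  d = -3
  a + b + c + d = -1
  125a + 25b + 5c + d = 587
Solving the system yields a = 5, b = -1, c = -2, d = -3.
So g(s) = 5s^3 - s^2 - 2s - 3.
Then g(-3) = -141.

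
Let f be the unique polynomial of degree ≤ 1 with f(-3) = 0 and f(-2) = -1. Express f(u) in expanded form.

Using the Lagrange interpolation formula with nodes -3, -2:
  L_0(u) = (u + 2) / -1
  L_1(u) = (u + 3) / 1
Then f(u) = 0·L_0(u) - 1·L_1(u).
Expanding and collecting terms gives f(u) = -u - 3.
Check: f(-2) = -1. ✓

f(u) = -u - 3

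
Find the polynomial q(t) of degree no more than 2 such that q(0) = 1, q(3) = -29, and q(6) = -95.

Using the Lagrange interpolation formula with nodes 0, 3, 6:
  L_0(t) = (t - 3)(t - 6) / 18
  L_1(t) = t(t - 6) / -9
  L_2(t) = t(t - 3) / 18
Then q(t) = 1·L_0(t) - 29·L_1(t) - 95·L_2(t).
Expanding and collecting terms gives q(t) = -2t^2 - 4t + 1.
Check: q(6) = -95. ✓

q(t) = -2t^2 - 4t + 1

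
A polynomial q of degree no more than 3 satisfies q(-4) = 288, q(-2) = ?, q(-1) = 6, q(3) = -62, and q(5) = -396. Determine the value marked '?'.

38

The 4 known points determine the degree-3 polynomial uniquely.
Write q(s) = as^3 + bs^2 + cs + d. Substituting each data point gives a linear system:
  -64a + 16b - 4c + d = 288
  -a + b - c + d = 6
  27a + 9b + 3c + d = -62
  125a + 25b + 5c + d = -396
Solving the system yields a = -4, b = 3, c = 5, d = 4.
So q(s) = -4s^3 + 3s^2 + 5s + 4.
Then q(-2) = 38.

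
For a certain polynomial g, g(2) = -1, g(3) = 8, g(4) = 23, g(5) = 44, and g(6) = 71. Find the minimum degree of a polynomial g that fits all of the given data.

Forward differences of the values at u = 2, 3, 4, 5, 6:
  g  : -1  8  23  44  71
  Δ  : 9  15  21  27
  Δ^2: 6  6  6
  Δ^3: 0  0
  Δ^4: 0
The second differences are constant (6) and nonzero, while all higher differences vanish, so the minimal degree is 2.

2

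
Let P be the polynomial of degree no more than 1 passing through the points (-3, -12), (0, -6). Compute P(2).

-2

Write P(u) = au + b. Substituting each data point gives a linear system:
  -3a + b = -12
  b = -6
Solving the system yields a = 2, b = -6.
So P(u) = 2u - 6.
Then P(2) = -2.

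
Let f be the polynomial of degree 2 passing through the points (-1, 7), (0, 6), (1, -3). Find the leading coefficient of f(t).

-4

Write f(t) = at^2 + bt + c. Substituting each data point gives a linear system:
  a - b + c = 7
  c = 6
  a + b + c = -3
Solving the system yields a = -4, b = -5, c = 6.
So f(t) = -4t^2 - 5t + 6.
The leading coefficient is -4.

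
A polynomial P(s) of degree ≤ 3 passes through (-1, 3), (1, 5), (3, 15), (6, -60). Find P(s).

P(s) = -s^3 + 4s^2 + 2s

Write P(s) = as^3 + bs^2 + cs + d. Substituting each data point gives a linear system:
  -a + b - c + d = 3
  a + b + c + d = 5
  27a + 9b + 3c + d = 15
  216a + 36b + 6c + d = -60
Solving the system yields a = -1, b = 4, c = 2, d = 0.
So P(s) = -s³ + 4s² + 2s.
Check: P(1) = 5. ✓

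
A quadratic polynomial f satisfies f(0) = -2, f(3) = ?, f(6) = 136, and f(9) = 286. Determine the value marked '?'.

40

The 3 known points determine the degree-2 polynomial uniquely.
Write f(n) = an^2 + bn + c. Substituting each data point gives a linear system:
  c = -2
  36a + 6b + c = 136
  81a + 9b + c = 286
Solving the system yields a = 3, b = 5, c = -2.
So f(n) = 3n² + 5n - 2.
Then f(3) = 40.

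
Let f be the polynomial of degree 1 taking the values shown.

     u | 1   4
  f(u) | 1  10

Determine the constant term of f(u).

-2

Write f(u) = au + b. Substituting each data point gives a linear system:
  a + b = 1
  4a + b = 10
Solving the system yields a = 3, b = -2.
So f(u) = 3u - 2.
The constant term is -2.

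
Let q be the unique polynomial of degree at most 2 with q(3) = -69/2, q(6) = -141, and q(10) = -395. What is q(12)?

-570

Write q(t) = at^2 + bt + c. Substituting each data point gives a linear system:
  9a + 3b + c = -69/2
  36a + 6b + c = -141
  100a + 10b + c = -395
Solving the system yields a = -4, b = 1/2, c = 0.
So q(t) = -4t^2 + (1/2)t.
Then q(12) = -570.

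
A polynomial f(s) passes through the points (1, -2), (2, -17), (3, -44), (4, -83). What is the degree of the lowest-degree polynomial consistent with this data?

2

Forward differences of the values at s = 1, 2, 3, 4:
  f  : -2  -17  -44  -83
  Δ  : -15  -27  -39
  Δ^2: -12  -12
  Δ^3: 0
The second differences are constant (-12) and nonzero, while all higher differences vanish, so the minimal degree is 2.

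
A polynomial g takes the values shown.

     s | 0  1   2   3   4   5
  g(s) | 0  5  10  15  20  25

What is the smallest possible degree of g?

1

Forward differences of the values at s = 0, 1, 2, 3, 4, 5:
  g  : 0  5  10  15  20  25
  Δ  : 5  5  5  5  5
  Δ^2: 0  0  0  0
  Δ^3: 0  0  0
  Δ^4: 0  0
  Δ^5: 0
The first differences are constant (5) and nonzero, while all higher differences vanish, so the minimal degree is 1.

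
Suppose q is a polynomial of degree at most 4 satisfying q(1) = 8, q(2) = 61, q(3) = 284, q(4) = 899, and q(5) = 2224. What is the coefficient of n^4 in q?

Write q(n) = an^4 + bn^3 + cn^2 + dn + e. Substituting each data point gives a linear system:
  a + b + c + d + e = 8
  16a + 8b + 4c + 2d + e = 61
  81a + 27b + 9c + 3d + e = 284
  256a + 64b + 16c + 4d + e = 899
  625a + 125b + 25c + 5d + e = 2224
Solving the system yields a = 4, b = -3, c = 3, d = 5, e = -1.
So q(n) = 4n⁴ - 3n³ + 3n² + 5n - 1.
The leading coefficient is 4.

4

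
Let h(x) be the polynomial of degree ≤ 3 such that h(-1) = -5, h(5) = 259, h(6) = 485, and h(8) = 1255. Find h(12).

Using the Lagrange interpolation formula with nodes -1, 5, 6, 8:
  L_0(x) = (x - 5)(x - 6)(x - 8) / -378
  L_1(x) = (x + 1)(x - 6)(x - 8) / 18
  L_2(x) = (x + 1)(x - 5)(x - 8) / -14
  L_3(x) = (x + 1)(x - 5)(x - 6) / 54
Then h(x) = -5·L_0(x) + 259·L_1(x) + 485·L_2(x) + 1255·L_3(x).
Expanding and collecting terms gives h(x) = 3x³ - 4x² - 3x - 1.
Evaluating at x = 12: h(12) = 4571.

4571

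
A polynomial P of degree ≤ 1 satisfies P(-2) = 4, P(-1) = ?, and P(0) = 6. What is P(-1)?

5

The 2 known points determine the degree-1 polynomial uniquely.
Write P(t) = at + b. Substituting each data point gives a linear system:
  -2a + b = 4
  b = 6
Solving the system yields a = 1, b = 6.
So P(t) = t + 6.
Then P(-1) = 5.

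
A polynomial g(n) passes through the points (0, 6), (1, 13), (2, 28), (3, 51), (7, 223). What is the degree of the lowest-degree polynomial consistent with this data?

Divided differences on the nodes 0, 1, 2, 3, 7:
  order 0: 6  13  28  51  223
  order 1: 7  15  23  43
  order 2: 4  4  4
  order 3: 0  0
  order 4: 0
The order-2 divided differences are all 4 (nonzero) and every higher order vanishes, so the data lies on a polynomial of degree exactly 2.

2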